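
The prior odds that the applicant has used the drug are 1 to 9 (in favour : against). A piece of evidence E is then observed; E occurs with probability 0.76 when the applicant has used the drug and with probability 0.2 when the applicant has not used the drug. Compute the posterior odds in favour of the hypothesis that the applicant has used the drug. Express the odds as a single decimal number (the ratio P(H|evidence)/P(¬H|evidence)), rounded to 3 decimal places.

Prior odds = 1/9 = 0.11111.
Likelihood ratio for E = 0.76/0.2 = 3.8000.
Posterior odds = prior odds × LR = 0.42222.

Posterior odds ≈ 0.422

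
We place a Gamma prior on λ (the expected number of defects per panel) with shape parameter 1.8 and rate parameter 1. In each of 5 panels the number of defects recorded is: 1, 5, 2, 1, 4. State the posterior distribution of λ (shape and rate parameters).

The Poisson likelihood adds the total count to the shape and the number of exposure periods to the rate. Here ∑xᵢ = 13 and n = 5, so shape 1.8→14.8 and rate 1→6.

Posterior: Gamma(shape=14.8, rate=6)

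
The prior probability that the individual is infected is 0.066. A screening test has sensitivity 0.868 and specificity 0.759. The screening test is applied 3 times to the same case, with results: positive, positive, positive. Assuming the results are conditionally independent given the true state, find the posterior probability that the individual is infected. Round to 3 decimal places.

Let H be the event that the individual is infected; start with P(H) = 0.066. P('positive'|H) = 0.868, P('positive'|¬H) = 0.241.
Update on result 1 ('positive'): P(H) ← 0.868·0.0660 / (0.868·0.0660 + 0.241·0.9340) = 0.057288/0.28238 = 0.2029.
Update on result 2 ('positive'): P(H) ← 0.868·0.2029 / (0.868·0.2029 + 0.241·0.7971) = 0.17609/0.36820 = 0.4783.
Update on result 3 ('positive'): P(H) ← 0.868·0.4783 / (0.868·0.4783 + 0.241·0.5217) = 0.41513/0.54087 = 0.7675.

Posterior P(H) ≈ 0.768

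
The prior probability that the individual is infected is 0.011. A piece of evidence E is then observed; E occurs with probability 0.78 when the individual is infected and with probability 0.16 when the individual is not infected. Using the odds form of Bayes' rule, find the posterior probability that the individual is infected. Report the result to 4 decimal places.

Posterior probability ≈ 0.0514

Prior odds = 0.011/(1−0.011) = 0.011122.
Likelihood ratio for E = 0.78/0.16 = 4.8750.
Posterior odds = prior odds × LR = 0.054221.
Posterior probability = odds/(1+odds) = 0.054221/1.0542 = 0.0514.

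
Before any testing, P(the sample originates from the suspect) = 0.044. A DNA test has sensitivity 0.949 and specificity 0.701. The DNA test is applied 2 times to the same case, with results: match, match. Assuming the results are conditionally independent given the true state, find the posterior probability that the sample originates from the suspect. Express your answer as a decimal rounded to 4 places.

Posterior P(H) ≈ 0.3168

With H the event that the sample originates from the suspect, the joint likelihood of the observed sequence is P(data|H) = 0.949·0.949 = 0.90060 and P(data|¬H) = 0.299·0.299 = 0.089401.
Bayes: P(H|data) = 0.044·0.90060 / (0.044·0.90060 + 0.956·0.089401) = 0.039626/0.12509 = 0.3168.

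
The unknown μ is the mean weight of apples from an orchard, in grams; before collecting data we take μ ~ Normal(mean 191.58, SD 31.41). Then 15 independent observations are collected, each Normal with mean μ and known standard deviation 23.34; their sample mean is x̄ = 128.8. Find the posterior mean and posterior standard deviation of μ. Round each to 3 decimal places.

Posterior mean ≈ 131.029; posterior SD ≈ 5.918

With known σ, the Normal prior is conjugate. Weight on the data is w = (n/σ²)/(n/σ² + 1/τ₀²) = 0.0275353/(0.0275353+0.00101359) = 0.96450.
Posterior mean = w·x̄ + (1−w)·μ₀ = 0.96450·128.8 + 0.035504·191.58 = 131.029. Posterior variance = 1/(0.0275353+0.00101359) = 35.0276, so SD = 5.918.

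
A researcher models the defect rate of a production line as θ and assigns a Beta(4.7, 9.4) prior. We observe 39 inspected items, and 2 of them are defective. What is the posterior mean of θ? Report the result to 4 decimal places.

Posterior mean ≈ 0.1262

Observing 2 successes and 37 failures updates Beta(4.7, 9.4) by adding the success and failure counts to the two shape parameters: α = 4.7+2 = 6.7, β = 9.4+37 = 46.4.
E[θ | data] = 6.7/(6.7+46.4) = 0.1262.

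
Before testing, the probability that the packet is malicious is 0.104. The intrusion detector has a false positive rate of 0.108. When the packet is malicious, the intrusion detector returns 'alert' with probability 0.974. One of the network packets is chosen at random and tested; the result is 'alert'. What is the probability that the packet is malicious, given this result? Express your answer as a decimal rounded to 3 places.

Write H for 'the packet is malicious'. Prior odds H:¬H = 0.104/0.896 = 0.11607. For the 'alert' outcome, the likelihood ratio is 0.974/0.108 = 9.0185.
Posterior odds = 0.11607 × 9.0185 = 1.0468, so P(H|E) = 1.0468/(1+1.0468) = 0.511.

P(H | E) ≈ 0.511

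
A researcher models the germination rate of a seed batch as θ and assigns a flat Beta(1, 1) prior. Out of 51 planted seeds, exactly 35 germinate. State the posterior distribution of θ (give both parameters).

The binomial likelihood is conjugate to the Beta prior: with 35 successes and 16 failures, the posterior is Beta(1+35, 1+16) = Beta(36, 17).

Posterior: Beta(36, 17)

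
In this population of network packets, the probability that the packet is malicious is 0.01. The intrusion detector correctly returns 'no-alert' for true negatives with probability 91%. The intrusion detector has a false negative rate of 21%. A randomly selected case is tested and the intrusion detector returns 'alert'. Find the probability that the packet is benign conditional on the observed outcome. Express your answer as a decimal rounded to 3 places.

Let H be the event that the packet is malicious. P(H) = 0.01, so P(¬H) = 0.99. With E the 'alert' result, P(E|H) = 0.79 and P(E|¬H) = 0.09.
P(E) = 0.79·0.01 + 0.09·0.99 = 0.0079000 + 0.089100 = 0.097000.
By Bayes' theorem, P(H|E) = 0.0079000 / 0.097000 = 0.081. Hence P(¬H|E) = 1 − 0.081 = 0.919.

P(¬H | E) ≈ 0.919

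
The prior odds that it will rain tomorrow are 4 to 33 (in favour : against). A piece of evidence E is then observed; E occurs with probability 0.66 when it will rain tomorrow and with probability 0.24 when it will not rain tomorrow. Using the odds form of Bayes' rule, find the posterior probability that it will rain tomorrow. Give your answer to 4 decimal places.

Prior odds = 4/33 = 0.12121. In log-odds, ln(0.12121) = -2.1102.
Add log likelihood ratio: ln(2.7500) = 1.0116.
Posterior log-odds = -1.0986, so posterior odds = exp(-1.0986) = 0.33333. Converting, P(H|E) = 0.33333/1.3333 = 0.2500.

Posterior probability ≈ 0.2500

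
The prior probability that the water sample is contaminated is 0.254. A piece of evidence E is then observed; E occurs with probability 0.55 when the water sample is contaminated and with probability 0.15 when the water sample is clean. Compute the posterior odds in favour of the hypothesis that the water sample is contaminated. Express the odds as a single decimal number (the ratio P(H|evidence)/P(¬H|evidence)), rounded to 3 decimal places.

Prior odds = 0.254/(1−0.254) = 0.34048.
Likelihood ratio for E = 0.55/0.15 = 3.6667.
Posterior odds = prior odds × LR = 1.2484.

Posterior odds ≈ 1.248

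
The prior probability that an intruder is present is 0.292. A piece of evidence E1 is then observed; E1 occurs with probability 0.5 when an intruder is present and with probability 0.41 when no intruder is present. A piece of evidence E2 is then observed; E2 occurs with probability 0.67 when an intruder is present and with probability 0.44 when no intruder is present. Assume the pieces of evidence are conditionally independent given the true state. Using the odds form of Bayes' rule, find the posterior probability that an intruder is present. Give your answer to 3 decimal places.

Prior odds = 0.292/(1−0.292) = 0.41243. In log-odds, ln(0.41243) = -0.88569.
Add log likelihood ratios: ln(1.2195) + ln(1.5227) = 0.61895.
Posterior log-odds = -0.26674, so posterior odds = exp(-0.26674) = 0.76587. Converting, P(H|E) = 0.76587/1.7659 = 0.434.

Posterior probability ≈ 0.434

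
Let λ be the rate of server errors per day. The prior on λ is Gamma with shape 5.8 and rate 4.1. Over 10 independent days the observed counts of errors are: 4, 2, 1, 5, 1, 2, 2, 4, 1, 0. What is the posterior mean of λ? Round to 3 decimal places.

The Poisson likelihood adds the total count to the shape and the number of exposure periods to the rate. Here ∑xᵢ = 22 and n = 10, so shape 5.8→27.8 and rate 4.1→14.1.
Posterior mean = shape/rate = 27.8/14.1 = 1.972.

Posterior mean ≈ 1.972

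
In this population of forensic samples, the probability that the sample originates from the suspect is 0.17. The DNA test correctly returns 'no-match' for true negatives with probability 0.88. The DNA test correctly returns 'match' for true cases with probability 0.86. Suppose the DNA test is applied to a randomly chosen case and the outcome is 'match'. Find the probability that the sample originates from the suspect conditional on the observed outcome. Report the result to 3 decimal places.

Write H for 'the sample originates from the suspect'. Prior odds H:¬H = 0.17/0.83 = 0.20482. For the 'match' outcome, the likelihood ratio is 0.86/0.12 = 7.1667.
Posterior odds = 0.20482 × 7.1667 = 1.4679, so P(H|E) = 1.4679/(1+1.4679) = 0.595.

P(H | E) ≈ 0.595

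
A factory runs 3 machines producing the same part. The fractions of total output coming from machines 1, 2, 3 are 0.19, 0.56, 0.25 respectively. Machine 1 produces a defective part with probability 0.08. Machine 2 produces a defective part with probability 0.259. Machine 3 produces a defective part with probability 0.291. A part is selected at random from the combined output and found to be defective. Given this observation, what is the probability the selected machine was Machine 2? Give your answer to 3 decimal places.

P(defective|M1) = 0.08; P(defective|M2) = 0.259; P(defective|M3) = 0.291.
Prior × likelihood for each source: 0.19·0.08=0.01520, 0.56·0.259=0.1450, 0.25·0.291=0.07275. Summing gives P(defective) = 0.23299.
P(Machine 2 | defective) = 0.1450 / 0.23299 = 0.623.

Posterior probability ≈ 0.623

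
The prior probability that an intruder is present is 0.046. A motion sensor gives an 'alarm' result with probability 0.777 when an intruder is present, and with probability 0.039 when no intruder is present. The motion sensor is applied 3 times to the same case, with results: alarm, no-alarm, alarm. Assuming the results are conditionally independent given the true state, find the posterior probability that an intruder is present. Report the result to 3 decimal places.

With H the event that an intruder is present, the joint likelihood of the observed sequence is P(data|H) = 0.777·0.223·0.777 = 0.13463 and P(data|¬H) = 0.039·0.961·0.039 = 0.0014617.
Bayes: P(H|data) = 0.046·0.13463 / (0.046·0.13463 + 0.954·0.0014617) = 0.0061931/0.0075875 = 0.8162.

Posterior P(H) ≈ 0.816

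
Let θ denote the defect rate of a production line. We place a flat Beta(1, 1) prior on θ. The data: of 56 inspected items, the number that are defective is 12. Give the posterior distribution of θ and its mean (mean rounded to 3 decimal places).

The binomial likelihood is conjugate to the Beta prior: with 12 successes and 44 failures, the posterior is Beta(1+12, 1+44) = Beta(13, 45).
E[θ | data] = 13/(13+45) = 0.224.

Posterior: Beta(13, 45); mean ≈ 0.224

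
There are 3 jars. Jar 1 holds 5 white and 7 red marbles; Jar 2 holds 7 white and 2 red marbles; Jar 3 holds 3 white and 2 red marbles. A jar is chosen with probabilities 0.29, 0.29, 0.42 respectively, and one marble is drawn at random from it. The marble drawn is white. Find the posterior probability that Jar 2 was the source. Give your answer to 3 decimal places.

Posterior probability ≈ 0.377

P(white|Jar 1) = 0.4167; P(white|Jar 2) = 0.7778; P(white|Jar 3) = 0.6.
Prior × likelihood for each source: 0.29·0.4167=0.1208, 0.29·0.7778=0.2256, 0.42·0.6=0.2520. Summing gives P(white) = 0.59839.
P(Jar 2 | white) = 0.2256 / 0.59839 = 0.377.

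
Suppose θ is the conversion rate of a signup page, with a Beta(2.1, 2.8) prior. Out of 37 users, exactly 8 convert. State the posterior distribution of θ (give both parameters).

The binomial likelihood is conjugate to the Beta prior: with 8 successes and 29 failures, the posterior is Beta(2.1+8, 2.8+29) = Beta(10.1, 31.8).

Posterior: Beta(10.1, 31.8)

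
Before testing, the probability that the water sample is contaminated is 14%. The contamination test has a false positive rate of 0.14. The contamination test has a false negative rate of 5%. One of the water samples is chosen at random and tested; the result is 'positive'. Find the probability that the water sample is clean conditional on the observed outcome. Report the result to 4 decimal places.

Let H be the event that the water sample is contaminated. P(H) = 0.14, so P(¬H) = 0.86. With E the 'positive' result, P(E|H) = 0.95 and P(E|¬H) = 0.14.
P(E) = 0.95·0.14 + 0.14·0.86 = 0.13300 + 0.12040 = 0.25340.
By Bayes' theorem, P(H|E) = 0.13300 / 0.25340 = 0.5249. Hence P(¬H|E) = 1 − 0.5249 = 0.4751.

P(¬H | E) ≈ 0.4751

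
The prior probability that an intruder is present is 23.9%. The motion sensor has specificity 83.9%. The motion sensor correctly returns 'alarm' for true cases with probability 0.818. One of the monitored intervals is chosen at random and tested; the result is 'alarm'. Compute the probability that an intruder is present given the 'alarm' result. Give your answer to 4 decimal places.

Write H for 'an intruder is present'. Prior odds H:¬H = 0.239/0.761 = 0.31406. For the 'alarm' outcome, the likelihood ratio is 0.818/0.161 = 5.0807.
Posterior odds = 0.31406 × 5.0807 = 1.5957, so P(H|E) = 1.5957/(1+1.5957) = 0.6147.

P(H | E) ≈ 0.6147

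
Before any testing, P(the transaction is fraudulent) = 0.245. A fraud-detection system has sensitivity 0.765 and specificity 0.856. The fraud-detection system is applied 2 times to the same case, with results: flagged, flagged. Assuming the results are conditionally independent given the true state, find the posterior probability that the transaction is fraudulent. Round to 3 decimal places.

Posterior P(H) ≈ 0.902

Let H be the event that the transaction is fraudulent; start with P(H) = 0.245. P('flagged'|H) = 0.765, P('flagged'|¬H) = 0.144.
Update on result 1 ('flagged'): P(H) ← 0.765·0.2450 / (0.765·0.2450 + 0.144·0.7550) = 0.18743/0.29614 = 0.6329.
Update on result 2 ('flagged'): P(H) ← 0.765·0.6329 / (0.765·0.6329 + 0.144·0.3671) = 0.48416/0.53702 = 0.9016.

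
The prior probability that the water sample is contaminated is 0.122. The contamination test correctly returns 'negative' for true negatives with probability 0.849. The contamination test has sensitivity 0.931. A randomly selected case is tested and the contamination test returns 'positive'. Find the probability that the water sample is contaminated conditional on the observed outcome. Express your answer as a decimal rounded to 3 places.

Let H be the event that the water sample is contaminated. P(H) = 0.122, so P(¬H) = 0.878. With E the 'positive' result, P(E|H) = 0.931 and P(E|¬H) = 0.151.
P(E) = 0.931·0.122 + 0.151·0.878 = 0.11358 + 0.13258 = 0.24616.
By Bayes' theorem, P(H|E) = 0.11358 / 0.24616 = 0.461.

P(H | E) ≈ 0.461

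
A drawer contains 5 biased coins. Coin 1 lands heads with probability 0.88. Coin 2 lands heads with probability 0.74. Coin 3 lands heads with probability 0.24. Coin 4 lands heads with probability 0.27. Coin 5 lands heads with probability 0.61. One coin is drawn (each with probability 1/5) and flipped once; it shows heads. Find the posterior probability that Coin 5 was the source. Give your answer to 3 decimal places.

Tabulate prior·likelihood by source: [1] prior 0.2, lik 0.88, product 0.1760; [2] prior 0.2, lik 0.74, product 0.1480; [3] prior 0.2, lik 0.24, product 0.04800; [4] prior 0.2, lik 0.27, product 0.05400; [5] prior 0.2, lik 0.61, product 0.1220.
Normalizing constant = 0.54800; the posterior for Coin 5 is its product over the sum, 0.1220/0.54800 = 0.223.

Posterior probability ≈ 0.223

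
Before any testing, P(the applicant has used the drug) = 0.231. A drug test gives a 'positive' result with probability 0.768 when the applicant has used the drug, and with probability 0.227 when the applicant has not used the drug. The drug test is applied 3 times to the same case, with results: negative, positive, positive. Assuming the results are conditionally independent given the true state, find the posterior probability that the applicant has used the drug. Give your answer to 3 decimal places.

Posterior P(H) ≈ 0.508

With H the event that the applicant has used the drug, the joint likelihood of the observed sequence is P(data|H) = 0.232·0.768·0.768 = 0.13684 and P(data|¬H) = 0.773·0.227·0.227 = 0.039832.
Bayes: P(H|data) = 0.231·0.13684 / (0.231·0.13684 + 0.769·0.039832) = 0.031610/0.062241 = 0.5079.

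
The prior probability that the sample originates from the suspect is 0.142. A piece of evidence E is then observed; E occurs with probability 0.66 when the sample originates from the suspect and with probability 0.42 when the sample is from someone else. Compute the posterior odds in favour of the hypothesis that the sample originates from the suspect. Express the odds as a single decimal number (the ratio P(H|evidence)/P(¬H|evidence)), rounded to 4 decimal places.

Prior odds = 0.142/(1−0.142) = 0.16550. In log-odds, ln(0.16550) = -1.7988.
Add log likelihood ratio: ln(1.5714) = 0.45199.
Posterior log-odds = -1.3468, so posterior odds = exp(-1.3468) = 0.26007.

Posterior odds ≈ 0.2601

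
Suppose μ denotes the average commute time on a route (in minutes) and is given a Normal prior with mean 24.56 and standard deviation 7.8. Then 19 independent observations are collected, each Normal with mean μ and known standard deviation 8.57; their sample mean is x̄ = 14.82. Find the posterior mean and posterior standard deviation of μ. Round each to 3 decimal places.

Posterior mean ≈ 15.402; posterior SD ≈ 1.906

Prior precision 1/τ₀² = 1/7.8² = 0.0164366; data precision n/σ² = 19/8.57² = 0.258697.
Posterior precision = 0.0164366 + 0.258697 = 0.275134, giving posterior SD = 1/√0.275134 = 1.906.
Posterior mean = (0.0164366·24.56 + 0.258697·14.82) / 0.275134 = 15.402.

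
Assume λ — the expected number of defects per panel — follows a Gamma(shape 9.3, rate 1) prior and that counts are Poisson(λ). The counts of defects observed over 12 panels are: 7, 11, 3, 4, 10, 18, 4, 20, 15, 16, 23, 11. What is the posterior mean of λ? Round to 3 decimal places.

The Poisson likelihood adds the total count to the shape and the number of exposure periods to the rate. Here ∑xᵢ = 142 and n = 12, so shape 9.3→151.3 and rate 1→13.
Posterior mean = shape/rate = 151.3/13 = 11.638.

Posterior mean ≈ 11.638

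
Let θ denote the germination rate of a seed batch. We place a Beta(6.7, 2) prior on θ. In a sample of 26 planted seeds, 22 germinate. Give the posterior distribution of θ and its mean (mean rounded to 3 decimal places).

Observing 22 successes and 4 failures updates Beta(6.7, 2) by adding the success and failure counts to the two shape parameters: α = 6.7+22 = 28.7, β = 2+4 = 6.
Posterior mean = α/(α+β) = 28.7/34.7 = 0.827.

Posterior: Beta(28.7, 6); mean ≈ 0.827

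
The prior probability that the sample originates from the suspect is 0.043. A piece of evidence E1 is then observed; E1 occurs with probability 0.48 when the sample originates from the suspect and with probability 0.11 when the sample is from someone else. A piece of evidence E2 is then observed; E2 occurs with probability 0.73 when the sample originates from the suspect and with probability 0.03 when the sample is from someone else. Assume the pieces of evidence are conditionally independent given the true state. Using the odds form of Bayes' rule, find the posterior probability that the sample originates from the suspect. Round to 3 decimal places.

Posterior probability ≈ 0.827

Prior odds = 0.043/(1−0.043) = 0.044932. In log-odds, ln(0.044932) = -3.1026.
Add log likelihood ratios: ln(4.3636) + ln(24.333) = 4.6652.
Posterior log-odds = 1.5625, so posterior odds = exp(1.5625) = 4.7710. Converting, P(H|E) = 4.7710/5.7710 = 0.827.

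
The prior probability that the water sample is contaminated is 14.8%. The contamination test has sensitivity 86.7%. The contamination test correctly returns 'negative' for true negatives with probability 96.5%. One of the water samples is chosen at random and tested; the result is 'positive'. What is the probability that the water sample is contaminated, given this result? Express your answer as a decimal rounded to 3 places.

P(H | E) ≈ 0.811

Let H be the event that the water sample is contaminated. P(H) = 0.148, so P(¬H) = 0.852. With E the 'positive' result, P(E|H) = 0.867 and P(E|¬H) = 0.035.
P(E) = 0.867·0.148 + 0.035·0.852 = 0.12832 + 0.029820 = 0.15814.
By Bayes' theorem, P(H|E) = 0.12832 / 0.15814 = 0.811.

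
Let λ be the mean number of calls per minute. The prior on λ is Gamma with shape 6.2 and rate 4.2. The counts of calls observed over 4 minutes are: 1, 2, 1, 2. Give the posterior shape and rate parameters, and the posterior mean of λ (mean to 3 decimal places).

Posterior: Gamma(shape=12.2, rate=8.2); mean ≈ 1.488

The Poisson likelihood adds the total count to the shape and the number of exposure periods to the rate. Here ∑xᵢ = 6 and n = 4, so shape 6.2→12.2 and rate 4.2→8.2.
E[λ | data] = 12.2/8.2 = 1.488.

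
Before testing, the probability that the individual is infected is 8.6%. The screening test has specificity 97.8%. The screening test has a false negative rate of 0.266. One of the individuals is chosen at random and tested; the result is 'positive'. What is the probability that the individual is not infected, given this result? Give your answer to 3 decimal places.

Let H be the event that the individual is infected. P(H) = 0.086, so P(¬H) = 0.914. With E the 'positive' result, P(E|H) = 0.734 and P(E|¬H) = 0.022.
P(E) = 0.734·0.086 + 0.022·0.914 = 0.063124 + 0.020108 = 0.083232.
By Bayes' theorem, P(H|E) = 0.063124 / 0.083232 = 0.758. Hence P(¬H|E) = 1 − 0.758 = 0.242.

P(¬H | E) ≈ 0.242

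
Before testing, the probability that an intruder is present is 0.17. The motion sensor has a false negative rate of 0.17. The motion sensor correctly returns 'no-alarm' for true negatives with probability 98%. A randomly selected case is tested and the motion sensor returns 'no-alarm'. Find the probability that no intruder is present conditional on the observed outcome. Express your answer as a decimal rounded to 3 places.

Let H be the event that an intruder is present. P(H) = 0.17, so P(¬H) = 0.83. With E the 'no-alarm' result, P(E|H) = 0.17 and P(E|¬H) = 0.98.
P(E) = 0.17·0.17 + 0.98·0.83 = 0.028900 + 0.81340 = 0.84230.
By Bayes' theorem, P(H|E) = 0.028900 / 0.84230 = 0.034. Hence P(¬H|E) = 1 − 0.034 = 0.966.

P(¬H | E) ≈ 0.966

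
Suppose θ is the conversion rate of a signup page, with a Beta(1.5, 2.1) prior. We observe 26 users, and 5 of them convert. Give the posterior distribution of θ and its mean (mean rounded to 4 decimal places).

Observing 5 successes and 21 failures updates Beta(1.5, 2.1) by adding the success and failure counts to the two shape parameters: α = 1.5+5 = 6.5, β = 2.1+21 = 23.1.
Posterior mean = α/(α+β) = 6.5/29.6 = 0.2196.

Posterior: Beta(6.5, 23.1); mean ≈ 0.2196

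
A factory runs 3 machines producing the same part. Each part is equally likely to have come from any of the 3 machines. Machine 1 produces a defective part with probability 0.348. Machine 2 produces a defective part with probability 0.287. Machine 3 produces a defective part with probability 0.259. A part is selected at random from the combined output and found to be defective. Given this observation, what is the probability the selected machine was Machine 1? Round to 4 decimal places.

P(defective|M1) = 0.348; P(defective|M2) = 0.287; P(defective|M3) = 0.259.
Prior × likelihood for each source: 0.333333·0.348=0.1160, 0.333333·0.287=0.09567, 0.333333·0.259=0.08633. Summing gives P(defective) = 0.29800.
P(Machine 1 | defective) = 0.1160 / 0.29800 = 0.3893.

Posterior probability ≈ 0.3893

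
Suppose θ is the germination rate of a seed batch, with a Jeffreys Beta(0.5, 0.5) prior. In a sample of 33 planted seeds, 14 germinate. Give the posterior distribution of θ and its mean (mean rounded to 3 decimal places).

Posterior: Beta(14.5, 19.5); mean ≈ 0.426

Observing 14 successes and 19 failures updates Beta(0.5, 0.5) by adding the success and failure counts to the two shape parameters: α = 0.5+14 = 14.5, β = 0.5+19 = 19.5.
E[θ | data] = 14.5/(14.5+19.5) = 0.426.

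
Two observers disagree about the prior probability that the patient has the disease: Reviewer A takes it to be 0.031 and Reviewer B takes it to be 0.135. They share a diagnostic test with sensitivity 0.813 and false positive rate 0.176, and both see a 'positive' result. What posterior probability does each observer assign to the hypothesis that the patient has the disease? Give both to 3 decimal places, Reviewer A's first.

The likelihood ratio for a 'positive' result is 0.813/0.176 = 4.6193.
Reviewer A: prior odds 0.031/0.969 = 0.031992; posterior odds 0.14778; posterior probability 0.129.
Reviewer B: prior odds 0.135/0.865 = 0.15607; posterior odds 0.72093; posterior probability 0.419.

Reviewer A: 0.129; Reviewer B: 0.419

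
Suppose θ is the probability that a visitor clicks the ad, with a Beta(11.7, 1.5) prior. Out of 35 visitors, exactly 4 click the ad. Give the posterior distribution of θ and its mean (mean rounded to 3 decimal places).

The binomial likelihood is conjugate to the Beta prior: with 4 successes and 31 failures, the posterior is Beta(11.7+4, 1.5+31) = Beta(15.7, 32.5).
Posterior mean = α/(α+β) = 15.7/48.2 = 0.326.

Posterior: Beta(15.7, 32.5); mean ≈ 0.326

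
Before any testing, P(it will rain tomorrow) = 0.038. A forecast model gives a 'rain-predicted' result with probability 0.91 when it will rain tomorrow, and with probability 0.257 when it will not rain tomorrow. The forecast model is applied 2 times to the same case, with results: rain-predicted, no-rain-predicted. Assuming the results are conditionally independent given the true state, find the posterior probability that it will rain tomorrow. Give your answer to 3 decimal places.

Posterior P(H) ≈ 0.017

With H the event that it will rain tomorrow, the joint likelihood of the observed sequence is P(data|H) = 0.91·0.09 = 0.081900 and P(data|¬H) = 0.257·0.743 = 0.19095.
Bayes: P(H|data) = 0.038·0.081900 / (0.038·0.081900 + 0.962·0.19095) = 0.0031122/0.18681 = 0.0167.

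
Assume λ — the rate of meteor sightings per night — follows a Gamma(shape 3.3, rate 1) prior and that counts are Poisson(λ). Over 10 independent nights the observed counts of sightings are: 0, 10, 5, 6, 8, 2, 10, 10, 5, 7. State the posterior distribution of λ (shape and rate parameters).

Posterior: Gamma(shape=66.3, rate=11)

Total count ∑xᵢ = 63 over n = 10 nights.
Gamma is conjugate to the Poisson likelihood: posterior is Gamma(shape = 3.3+63 = 66.3, rate = 1+10 = 11).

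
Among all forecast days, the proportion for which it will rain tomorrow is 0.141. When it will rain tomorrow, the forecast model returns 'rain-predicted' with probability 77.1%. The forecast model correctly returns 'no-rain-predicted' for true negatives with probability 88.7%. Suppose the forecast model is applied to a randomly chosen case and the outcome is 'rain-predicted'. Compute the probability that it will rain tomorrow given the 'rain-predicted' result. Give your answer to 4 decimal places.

P(H | E) ≈ 0.5283

Write H for 'it will rain tomorrow'. Prior odds H:¬H = 0.141/0.859 = 0.16414. For the 'rain-predicted' outcome, the likelihood ratio is 0.771/0.113 = 6.8230.
Posterior odds = 0.16414 × 6.8230 = 1.1200, so P(H|E) = 1.1200/(1+1.1200) = 0.5283.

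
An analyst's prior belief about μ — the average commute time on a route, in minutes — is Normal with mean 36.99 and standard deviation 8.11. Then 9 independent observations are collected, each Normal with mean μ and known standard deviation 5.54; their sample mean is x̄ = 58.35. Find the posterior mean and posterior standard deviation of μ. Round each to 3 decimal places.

Posterior mean ≈ 57.297; posterior SD ≈ 1.801

Prior precision 1/τ₀² = 1/8.11² = 0.0152040; data precision n/σ² = 9/5.54² = 0.293240.
Posterior precision = 0.0152040 + 0.293240 = 0.308444, giving posterior SD = 1/√0.308444 = 1.801.
Posterior mean = (0.0152040·36.99 + 0.293240·58.35) / 0.308444 = 57.297.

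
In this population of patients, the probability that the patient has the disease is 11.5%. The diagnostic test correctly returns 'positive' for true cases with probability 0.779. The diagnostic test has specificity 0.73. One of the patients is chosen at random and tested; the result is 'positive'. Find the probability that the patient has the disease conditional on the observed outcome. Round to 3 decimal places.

Let H be the event that the patient has the disease. P(H) = 0.115, so P(¬H) = 0.885. With E the 'positive' result, P(E|H) = 0.779 and P(E|¬H) = 0.27.
P(E) = 0.779·0.115 + 0.27·0.885 = 0.089585 + 0.23895 = 0.32854.
By Bayes' theorem, P(H|E) = 0.089585 / 0.32854 = 0.273.

P(H | E) ≈ 0.273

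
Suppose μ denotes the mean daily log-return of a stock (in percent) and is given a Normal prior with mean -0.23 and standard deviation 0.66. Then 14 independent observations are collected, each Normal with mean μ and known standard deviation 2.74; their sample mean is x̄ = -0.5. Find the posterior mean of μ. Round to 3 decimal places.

Posterior mean ≈ -0.351

Prior precision 1/τ₀² = 1/0.66² = 2.29568; data precision n/σ² = 14/2.74² = 1.86478.
Posterior precision = 2.29568 + 1.86478 = 4.16046.
Posterior mean = (2.29568·-0.23 + 1.86478·-0.5) / 4.16046 = -0.351.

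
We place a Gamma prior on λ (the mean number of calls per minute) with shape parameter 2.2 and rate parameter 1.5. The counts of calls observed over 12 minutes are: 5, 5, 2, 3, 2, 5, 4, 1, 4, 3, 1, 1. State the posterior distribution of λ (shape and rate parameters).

Posterior: Gamma(shape=38.2, rate=13.5)

Total count ∑xᵢ = 36 over n = 12 minutes.
Gamma is conjugate to the Poisson likelihood: posterior is Gamma(shape = 2.2+36 = 38.2, rate = 1.5+12 = 13.5).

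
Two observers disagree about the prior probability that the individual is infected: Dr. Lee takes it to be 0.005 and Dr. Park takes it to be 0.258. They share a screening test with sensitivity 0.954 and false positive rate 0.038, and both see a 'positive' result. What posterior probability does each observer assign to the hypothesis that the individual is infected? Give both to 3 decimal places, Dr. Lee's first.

P('+'|H) = 0.954, P('+'|¬H) = 0.038.
Dr. Lee: numerator 0.954·0.005 = 0.0047700; evidence = 0.0047700+0.038·0.995 = 0.042580; posterior = 0.112.
Dr. Park: numerator 0.954·0.258 = 0.24613; evidence = 0.24613+0.038·0.742 = 0.27433; posterior = 0.897.

Dr. Lee: 0.112; Dr. Park: 0.897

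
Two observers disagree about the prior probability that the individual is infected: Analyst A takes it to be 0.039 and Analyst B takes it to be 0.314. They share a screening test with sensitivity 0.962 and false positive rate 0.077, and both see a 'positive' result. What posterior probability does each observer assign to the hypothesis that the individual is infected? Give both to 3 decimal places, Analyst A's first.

Analyst A: 0.336; Analyst B: 0.851

P('+'|H) = 0.962, P('+'|¬H) = 0.077.
Analyst A: numerator 0.962·0.039 = 0.037518; evidence = 0.037518+0.077·0.961 = 0.11151; posterior = 0.336.
Analyst B: numerator 0.962·0.314 = 0.30207; evidence = 0.30207+0.077·0.686 = 0.35489; posterior = 0.851.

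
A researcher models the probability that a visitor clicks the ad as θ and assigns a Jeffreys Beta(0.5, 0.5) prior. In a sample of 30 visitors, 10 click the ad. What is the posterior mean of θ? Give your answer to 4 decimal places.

The binomial likelihood is conjugate to the Beta prior: with 10 successes and 20 failures, the posterior is Beta(0.5+10, 0.5+20) = Beta(10.5, 20.5).
Posterior mean = α/(α+β) = 10.5/31 = 0.3387.

Posterior mean ≈ 0.3387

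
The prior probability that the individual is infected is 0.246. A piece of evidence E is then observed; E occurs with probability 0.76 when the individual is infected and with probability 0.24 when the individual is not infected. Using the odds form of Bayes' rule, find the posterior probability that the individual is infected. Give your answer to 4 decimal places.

Posterior probability ≈ 0.5082

Prior odds = 0.246/(1−0.246) = 0.32626.
Likelihood ratio for E = 0.76/0.24 = 3.1667.
Posterior odds = prior odds × LR = 1.0332.
Posterior probability = odds/(1+odds) = 1.0332/2.0332 = 0.5082.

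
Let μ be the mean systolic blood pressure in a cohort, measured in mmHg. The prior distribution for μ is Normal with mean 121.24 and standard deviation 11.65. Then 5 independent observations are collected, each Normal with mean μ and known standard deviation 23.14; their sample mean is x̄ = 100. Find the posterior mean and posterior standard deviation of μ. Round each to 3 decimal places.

With known σ, the Normal prior is conjugate. Weight on the data is w = (n/σ²)/(n/σ² + 1/τ₀²) = 0.00933777/(0.00933777+0.00736798) = 0.55896.
Posterior mean = w·x̄ + (1−w)·μ₀ = 0.55896·100 + 0.44104·121.24 = 109.368. Posterior variance = 1/(0.00933777+0.00736798) = 59.8596, so SD = 7.737.

Posterior mean ≈ 109.368; posterior SD ≈ 7.737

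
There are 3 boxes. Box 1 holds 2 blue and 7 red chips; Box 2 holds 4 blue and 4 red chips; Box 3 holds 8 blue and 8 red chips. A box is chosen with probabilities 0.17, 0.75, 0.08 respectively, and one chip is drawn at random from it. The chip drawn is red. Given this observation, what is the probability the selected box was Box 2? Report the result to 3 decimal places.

Posterior probability ≈ 0.685

Tabulate prior·likelihood by source: [1] prior 0.17, lik 0.7778, product 0.1322; [2] prior 0.75, lik 0.5, product 0.3750; [3] prior 0.08, lik 0.5, product 0.04000.
Normalizing constant = 0.54722; the posterior for Box 2 is its product over the sum, 0.3750/0.54722 = 0.685.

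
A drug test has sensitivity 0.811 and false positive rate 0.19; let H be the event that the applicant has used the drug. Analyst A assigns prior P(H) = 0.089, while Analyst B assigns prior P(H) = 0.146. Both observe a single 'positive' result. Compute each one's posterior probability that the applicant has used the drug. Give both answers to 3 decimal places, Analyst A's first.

Analyst A: 0.294; Analyst B: 0.422

The likelihood ratio for a 'positive' result is 0.811/0.19 = 4.2684.
Analyst A: prior odds 0.089/0.911 = 0.097695; posterior odds 0.41700; posterior probability 0.294.
Analyst B: prior odds 0.146/0.854 = 0.17096; posterior odds 0.72973; posterior probability 0.422.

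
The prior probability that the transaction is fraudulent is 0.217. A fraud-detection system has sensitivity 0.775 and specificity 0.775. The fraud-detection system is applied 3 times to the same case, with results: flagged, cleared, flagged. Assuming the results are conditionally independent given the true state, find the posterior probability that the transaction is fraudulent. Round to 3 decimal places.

Let H be the event that the transaction is fraudulent; start with P(H) = 0.217. P('flagged'|H) = 0.775, P('flagged'|¬H) = 0.225.
Update on result 1 ('flagged'): P(H) ← 0.775·0.2170 / (0.775·0.2170 + 0.225·0.7830) = 0.16817/0.34435 = 0.4884.
Update on result 2 ('cleared'): P(H) ← 0.225·0.4884 / (0.225·0.4884 + 0.775·0.5116) = 0.10989/0.50639 = 0.2170.
Update on result 3 ('flagged'): P(H) ← 0.775·0.2170 / (0.775·0.2170 + 0.225·0.7830) = 0.16817/0.34435 = 0.4884.

Posterior P(H) ≈ 0.488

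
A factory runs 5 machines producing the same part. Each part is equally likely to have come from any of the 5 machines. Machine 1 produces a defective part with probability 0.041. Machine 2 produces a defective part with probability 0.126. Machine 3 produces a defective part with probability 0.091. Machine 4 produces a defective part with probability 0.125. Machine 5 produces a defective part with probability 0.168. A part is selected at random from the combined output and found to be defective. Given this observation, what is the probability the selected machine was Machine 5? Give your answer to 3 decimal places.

P(defective|M1) = 0.041; P(defective|M2) = 0.126; P(defective|M3) = 0.091; P(defective|M4) = 0.125; P(defective|M5) = 0.168.
Prior × likelihood for each source: 0.2·0.041=0.008200, 0.2·0.126=0.02520, 0.2·0.091=0.01820, 0.2·0.125=0.02500, 0.2·0.168=0.03360. Summing gives P(defective) = 0.11020.
P(Machine 5 | defective) = 0.03360 / 0.11020 = 0.305.

Posterior probability ≈ 0.305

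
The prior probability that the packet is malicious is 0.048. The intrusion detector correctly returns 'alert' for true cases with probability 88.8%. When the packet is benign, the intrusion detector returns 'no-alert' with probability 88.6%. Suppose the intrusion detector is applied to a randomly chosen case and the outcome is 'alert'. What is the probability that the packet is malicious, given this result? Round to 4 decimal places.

Let H be the event that the packet is malicious. P(H) = 0.048, so P(¬H) = 0.952. With E the 'alert' result, P(E|H) = 0.888 and P(E|¬H) = 0.114.
P(E) = 0.888·0.048 + 0.114·0.952 = 0.042624 + 0.10853 = 0.15115.
By Bayes' theorem, P(H|E) = 0.042624 / 0.15115 = 0.2820.

P(H | E) ≈ 0.2820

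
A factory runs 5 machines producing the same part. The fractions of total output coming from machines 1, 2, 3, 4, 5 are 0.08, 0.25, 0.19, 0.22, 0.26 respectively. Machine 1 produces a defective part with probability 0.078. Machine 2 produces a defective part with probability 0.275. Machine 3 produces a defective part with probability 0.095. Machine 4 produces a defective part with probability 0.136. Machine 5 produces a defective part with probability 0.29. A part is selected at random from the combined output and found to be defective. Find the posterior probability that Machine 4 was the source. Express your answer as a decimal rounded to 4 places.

Tabulate prior·likelihood by source: [1] prior 0.08, lik 0.078, product 0.006240; [2] prior 0.25, lik 0.275, product 0.06875; [3] prior 0.19, lik 0.095, product 0.01805; [4] prior 0.22, lik 0.136, product 0.02992; [5] prior 0.26, lik 0.29, product 0.07540.
Normalizing constant = 0.19836; the posterior for Machine 4 is its product over the sum, 0.02992/0.19836 = 0.1508.

Posterior probability ≈ 0.1508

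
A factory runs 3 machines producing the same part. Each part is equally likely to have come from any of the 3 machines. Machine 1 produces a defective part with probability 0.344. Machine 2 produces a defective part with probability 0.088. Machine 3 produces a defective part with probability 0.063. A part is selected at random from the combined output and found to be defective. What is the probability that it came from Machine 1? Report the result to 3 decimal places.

P(defective|M1) = 0.344; P(defective|M2) = 0.088; P(defective|M3) = 0.063.
Prior × likelihood for each source: 0.333333·0.344=0.1147, 0.333333·0.088=0.02933, 0.333333·0.063=0.02100. Summing gives P(defective) = 0.16500.
P(Machine 1 | defective) = 0.1147 / 0.16500 = 0.695.

Posterior probability ≈ 0.695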